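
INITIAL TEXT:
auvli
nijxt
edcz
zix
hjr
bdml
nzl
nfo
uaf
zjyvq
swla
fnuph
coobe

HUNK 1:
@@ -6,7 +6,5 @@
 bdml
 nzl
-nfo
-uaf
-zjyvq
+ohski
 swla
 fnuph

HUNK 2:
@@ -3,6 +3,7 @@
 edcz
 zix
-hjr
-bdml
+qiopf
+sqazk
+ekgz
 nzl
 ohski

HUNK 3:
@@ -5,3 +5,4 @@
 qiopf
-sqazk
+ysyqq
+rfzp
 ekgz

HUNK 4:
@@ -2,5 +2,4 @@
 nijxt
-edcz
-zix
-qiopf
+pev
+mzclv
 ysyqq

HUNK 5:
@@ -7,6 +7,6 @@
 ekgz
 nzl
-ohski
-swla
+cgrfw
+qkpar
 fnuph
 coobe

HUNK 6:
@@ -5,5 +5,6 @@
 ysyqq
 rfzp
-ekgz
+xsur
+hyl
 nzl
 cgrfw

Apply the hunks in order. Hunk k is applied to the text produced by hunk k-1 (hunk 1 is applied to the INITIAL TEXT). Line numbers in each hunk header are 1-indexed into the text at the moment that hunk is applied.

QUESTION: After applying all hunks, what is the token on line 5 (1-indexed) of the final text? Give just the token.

Hunk 1: at line 6 remove [nfo,uaf,zjyvq] add [ohski] -> 11 lines: auvli nijxt edcz zix hjr bdml nzl ohski swla fnuph coobe
Hunk 2: at line 3 remove [hjr,bdml] add [qiopf,sqazk,ekgz] -> 12 lines: auvli nijxt edcz zix qiopf sqazk ekgz nzl ohski swla fnuph coobe
Hunk 3: at line 5 remove [sqazk] add [ysyqq,rfzp] -> 13 lines: auvli nijxt edcz zix qiopf ysyqq rfzp ekgz nzl ohski swla fnuph coobe
Hunk 4: at line 2 remove [edcz,zix,qiopf] add [pev,mzclv] -> 12 lines: auvli nijxt pev mzclv ysyqq rfzp ekgz nzl ohski swla fnuph coobe
Hunk 5: at line 7 remove [ohski,swla] add [cgrfw,qkpar] -> 12 lines: auvli nijxt pev mzclv ysyqq rfzp ekgz nzl cgrfw qkpar fnuph coobe
Hunk 6: at line 5 remove [ekgz] add [xsur,hyl] -> 13 lines: auvli nijxt pev mzclv ysyqq rfzp xsur hyl nzl cgrfw qkpar fnuph coobe
Final line 5: ysyqq

Answer: ysyqq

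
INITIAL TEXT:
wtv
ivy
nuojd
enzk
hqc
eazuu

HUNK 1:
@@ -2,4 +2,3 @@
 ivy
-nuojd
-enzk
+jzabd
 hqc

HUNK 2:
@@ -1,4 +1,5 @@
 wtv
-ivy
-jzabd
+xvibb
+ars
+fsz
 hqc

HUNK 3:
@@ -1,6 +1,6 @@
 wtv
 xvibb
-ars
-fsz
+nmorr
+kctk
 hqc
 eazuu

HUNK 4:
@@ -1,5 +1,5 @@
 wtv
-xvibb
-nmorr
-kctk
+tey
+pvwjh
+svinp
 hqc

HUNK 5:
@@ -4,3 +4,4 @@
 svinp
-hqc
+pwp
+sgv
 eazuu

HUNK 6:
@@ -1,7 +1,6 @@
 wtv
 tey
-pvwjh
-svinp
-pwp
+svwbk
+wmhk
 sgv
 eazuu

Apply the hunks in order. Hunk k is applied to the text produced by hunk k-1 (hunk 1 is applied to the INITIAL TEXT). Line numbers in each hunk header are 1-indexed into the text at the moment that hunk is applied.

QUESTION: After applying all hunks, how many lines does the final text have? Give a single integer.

Answer: 6

Derivation:
Hunk 1: at line 2 remove [nuojd,enzk] add [jzabd] -> 5 lines: wtv ivy jzabd hqc eazuu
Hunk 2: at line 1 remove [ivy,jzabd] add [xvibb,ars,fsz] -> 6 lines: wtv xvibb ars fsz hqc eazuu
Hunk 3: at line 1 remove [ars,fsz] add [nmorr,kctk] -> 6 lines: wtv xvibb nmorr kctk hqc eazuu
Hunk 4: at line 1 remove [xvibb,nmorr,kctk] add [tey,pvwjh,svinp] -> 6 lines: wtv tey pvwjh svinp hqc eazuu
Hunk 5: at line 4 remove [hqc] add [pwp,sgv] -> 7 lines: wtv tey pvwjh svinp pwp sgv eazuu
Hunk 6: at line 1 remove [pvwjh,svinp,pwp] add [svwbk,wmhk] -> 6 lines: wtv tey svwbk wmhk sgv eazuu
Final line count: 6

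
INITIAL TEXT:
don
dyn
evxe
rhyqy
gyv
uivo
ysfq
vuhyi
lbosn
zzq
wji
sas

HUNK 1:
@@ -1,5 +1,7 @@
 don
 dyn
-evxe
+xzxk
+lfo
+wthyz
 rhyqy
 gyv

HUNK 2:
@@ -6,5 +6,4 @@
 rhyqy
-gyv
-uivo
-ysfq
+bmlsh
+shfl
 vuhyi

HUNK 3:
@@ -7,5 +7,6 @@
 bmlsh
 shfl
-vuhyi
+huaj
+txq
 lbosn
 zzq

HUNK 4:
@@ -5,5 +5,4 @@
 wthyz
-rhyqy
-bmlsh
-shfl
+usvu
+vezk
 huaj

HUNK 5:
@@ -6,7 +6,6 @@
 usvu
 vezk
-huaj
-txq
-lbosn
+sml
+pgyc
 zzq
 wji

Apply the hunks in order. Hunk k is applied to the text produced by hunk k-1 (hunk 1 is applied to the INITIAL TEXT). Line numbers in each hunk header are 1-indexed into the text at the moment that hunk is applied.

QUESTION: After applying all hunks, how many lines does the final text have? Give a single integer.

Answer: 12

Derivation:
Hunk 1: at line 1 remove [evxe] add [xzxk,lfo,wthyz] -> 14 lines: don dyn xzxk lfo wthyz rhyqy gyv uivo ysfq vuhyi lbosn zzq wji sas
Hunk 2: at line 6 remove [gyv,uivo,ysfq] add [bmlsh,shfl] -> 13 lines: don dyn xzxk lfo wthyz rhyqy bmlsh shfl vuhyi lbosn zzq wji sas
Hunk 3: at line 7 remove [vuhyi] add [huaj,txq] -> 14 lines: don dyn xzxk lfo wthyz rhyqy bmlsh shfl huaj txq lbosn zzq wji sas
Hunk 4: at line 5 remove [rhyqy,bmlsh,shfl] add [usvu,vezk] -> 13 lines: don dyn xzxk lfo wthyz usvu vezk huaj txq lbosn zzq wji sas
Hunk 5: at line 6 remove [huaj,txq,lbosn] add [sml,pgyc] -> 12 lines: don dyn xzxk lfo wthyz usvu vezk sml pgyc zzq wji sas
Final line count: 12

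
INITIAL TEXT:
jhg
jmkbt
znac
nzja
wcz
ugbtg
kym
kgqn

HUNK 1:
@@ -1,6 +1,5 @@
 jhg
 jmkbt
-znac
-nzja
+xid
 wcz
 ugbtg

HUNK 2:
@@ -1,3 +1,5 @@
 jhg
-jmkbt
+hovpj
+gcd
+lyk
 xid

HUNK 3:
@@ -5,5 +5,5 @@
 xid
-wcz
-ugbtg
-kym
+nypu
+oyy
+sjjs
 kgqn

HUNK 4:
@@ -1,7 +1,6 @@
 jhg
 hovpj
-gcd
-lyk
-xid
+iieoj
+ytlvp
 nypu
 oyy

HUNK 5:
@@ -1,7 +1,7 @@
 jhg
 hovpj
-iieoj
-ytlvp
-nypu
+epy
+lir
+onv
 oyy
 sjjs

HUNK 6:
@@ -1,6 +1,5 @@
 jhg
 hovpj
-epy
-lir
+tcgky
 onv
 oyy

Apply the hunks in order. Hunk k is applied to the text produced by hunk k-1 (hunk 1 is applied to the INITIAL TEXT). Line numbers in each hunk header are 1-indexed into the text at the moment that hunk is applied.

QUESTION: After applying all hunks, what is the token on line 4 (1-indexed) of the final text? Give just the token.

Hunk 1: at line 1 remove [znac,nzja] add [xid] -> 7 lines: jhg jmkbt xid wcz ugbtg kym kgqn
Hunk 2: at line 1 remove [jmkbt] add [hovpj,gcd,lyk] -> 9 lines: jhg hovpj gcd lyk xid wcz ugbtg kym kgqn
Hunk 3: at line 5 remove [wcz,ugbtg,kym] add [nypu,oyy,sjjs] -> 9 lines: jhg hovpj gcd lyk xid nypu oyy sjjs kgqn
Hunk 4: at line 1 remove [gcd,lyk,xid] add [iieoj,ytlvp] -> 8 lines: jhg hovpj iieoj ytlvp nypu oyy sjjs kgqn
Hunk 5: at line 1 remove [iieoj,ytlvp,nypu] add [epy,lir,onv] -> 8 lines: jhg hovpj epy lir onv oyy sjjs kgqn
Hunk 6: at line 1 remove [epy,lir] add [tcgky] -> 7 lines: jhg hovpj tcgky onv oyy sjjs kgqn
Final line 4: onv

Answer: onv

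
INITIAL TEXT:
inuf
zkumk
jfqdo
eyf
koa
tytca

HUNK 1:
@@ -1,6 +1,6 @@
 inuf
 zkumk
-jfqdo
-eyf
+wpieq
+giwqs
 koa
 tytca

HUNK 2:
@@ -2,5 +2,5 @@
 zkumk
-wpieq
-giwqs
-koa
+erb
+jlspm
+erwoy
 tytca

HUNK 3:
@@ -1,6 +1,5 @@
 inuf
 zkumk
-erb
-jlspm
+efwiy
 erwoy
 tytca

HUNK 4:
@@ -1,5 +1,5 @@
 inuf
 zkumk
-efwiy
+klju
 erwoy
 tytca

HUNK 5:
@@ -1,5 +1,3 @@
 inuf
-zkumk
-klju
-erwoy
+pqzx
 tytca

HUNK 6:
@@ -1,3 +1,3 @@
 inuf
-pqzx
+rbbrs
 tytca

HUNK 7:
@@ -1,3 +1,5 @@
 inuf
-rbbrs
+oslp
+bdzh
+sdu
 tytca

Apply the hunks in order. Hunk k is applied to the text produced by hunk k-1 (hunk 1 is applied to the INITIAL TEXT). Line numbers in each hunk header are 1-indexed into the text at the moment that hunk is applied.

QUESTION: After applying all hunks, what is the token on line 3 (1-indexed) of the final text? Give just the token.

Answer: bdzh

Derivation:
Hunk 1: at line 1 remove [jfqdo,eyf] add [wpieq,giwqs] -> 6 lines: inuf zkumk wpieq giwqs koa tytca
Hunk 2: at line 2 remove [wpieq,giwqs,koa] add [erb,jlspm,erwoy] -> 6 lines: inuf zkumk erb jlspm erwoy tytca
Hunk 3: at line 1 remove [erb,jlspm] add [efwiy] -> 5 lines: inuf zkumk efwiy erwoy tytca
Hunk 4: at line 1 remove [efwiy] add [klju] -> 5 lines: inuf zkumk klju erwoy tytca
Hunk 5: at line 1 remove [zkumk,klju,erwoy] add [pqzx] -> 3 lines: inuf pqzx tytca
Hunk 6: at line 1 remove [pqzx] add [rbbrs] -> 3 lines: inuf rbbrs tytca
Hunk 7: at line 1 remove [rbbrs] add [oslp,bdzh,sdu] -> 5 lines: inuf oslp bdzh sdu tytca
Final line 3: bdzh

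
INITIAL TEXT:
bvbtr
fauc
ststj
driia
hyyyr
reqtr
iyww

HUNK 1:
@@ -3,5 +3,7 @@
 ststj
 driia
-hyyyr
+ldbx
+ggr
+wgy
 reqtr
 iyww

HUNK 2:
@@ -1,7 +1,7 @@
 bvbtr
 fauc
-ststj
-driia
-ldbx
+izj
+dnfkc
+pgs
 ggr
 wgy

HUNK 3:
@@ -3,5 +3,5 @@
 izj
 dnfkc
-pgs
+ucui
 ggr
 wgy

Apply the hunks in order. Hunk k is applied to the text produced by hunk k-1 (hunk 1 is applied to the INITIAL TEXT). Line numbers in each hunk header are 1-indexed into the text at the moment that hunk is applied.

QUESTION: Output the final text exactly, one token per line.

Hunk 1: at line 3 remove [hyyyr] add [ldbx,ggr,wgy] -> 9 lines: bvbtr fauc ststj driia ldbx ggr wgy reqtr iyww
Hunk 2: at line 1 remove [ststj,driia,ldbx] add [izj,dnfkc,pgs] -> 9 lines: bvbtr fauc izj dnfkc pgs ggr wgy reqtr iyww
Hunk 3: at line 3 remove [pgs] add [ucui] -> 9 lines: bvbtr fauc izj dnfkc ucui ggr wgy reqtr iyww

Answer: bvbtr
fauc
izj
dnfkc
ucui
ggr
wgy
reqtr
iyww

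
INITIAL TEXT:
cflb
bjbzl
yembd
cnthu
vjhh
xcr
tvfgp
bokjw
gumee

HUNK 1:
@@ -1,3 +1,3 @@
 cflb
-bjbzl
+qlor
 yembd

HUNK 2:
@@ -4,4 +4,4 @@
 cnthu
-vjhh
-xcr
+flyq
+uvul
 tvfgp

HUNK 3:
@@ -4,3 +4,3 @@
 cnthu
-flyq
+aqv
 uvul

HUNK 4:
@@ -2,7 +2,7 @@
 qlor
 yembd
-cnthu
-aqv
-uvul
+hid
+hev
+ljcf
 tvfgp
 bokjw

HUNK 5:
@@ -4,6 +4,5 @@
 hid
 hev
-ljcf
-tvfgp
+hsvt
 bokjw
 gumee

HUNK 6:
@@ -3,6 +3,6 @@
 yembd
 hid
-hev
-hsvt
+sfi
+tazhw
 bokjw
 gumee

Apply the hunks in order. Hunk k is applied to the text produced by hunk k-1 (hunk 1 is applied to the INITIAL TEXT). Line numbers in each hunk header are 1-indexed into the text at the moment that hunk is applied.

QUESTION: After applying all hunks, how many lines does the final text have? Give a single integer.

Hunk 1: at line 1 remove [bjbzl] add [qlor] -> 9 lines: cflb qlor yembd cnthu vjhh xcr tvfgp bokjw gumee
Hunk 2: at line 4 remove [vjhh,xcr] add [flyq,uvul] -> 9 lines: cflb qlor yembd cnthu flyq uvul tvfgp bokjw gumee
Hunk 3: at line 4 remove [flyq] add [aqv] -> 9 lines: cflb qlor yembd cnthu aqv uvul tvfgp bokjw gumee
Hunk 4: at line 2 remove [cnthu,aqv,uvul] add [hid,hev,ljcf] -> 9 lines: cflb qlor yembd hid hev ljcf tvfgp bokjw gumee
Hunk 5: at line 4 remove [ljcf,tvfgp] add [hsvt] -> 8 lines: cflb qlor yembd hid hev hsvt bokjw gumee
Hunk 6: at line 3 remove [hev,hsvt] add [sfi,tazhw] -> 8 lines: cflb qlor yembd hid sfi tazhw bokjw gumee
Final line count: 8

Answer: 8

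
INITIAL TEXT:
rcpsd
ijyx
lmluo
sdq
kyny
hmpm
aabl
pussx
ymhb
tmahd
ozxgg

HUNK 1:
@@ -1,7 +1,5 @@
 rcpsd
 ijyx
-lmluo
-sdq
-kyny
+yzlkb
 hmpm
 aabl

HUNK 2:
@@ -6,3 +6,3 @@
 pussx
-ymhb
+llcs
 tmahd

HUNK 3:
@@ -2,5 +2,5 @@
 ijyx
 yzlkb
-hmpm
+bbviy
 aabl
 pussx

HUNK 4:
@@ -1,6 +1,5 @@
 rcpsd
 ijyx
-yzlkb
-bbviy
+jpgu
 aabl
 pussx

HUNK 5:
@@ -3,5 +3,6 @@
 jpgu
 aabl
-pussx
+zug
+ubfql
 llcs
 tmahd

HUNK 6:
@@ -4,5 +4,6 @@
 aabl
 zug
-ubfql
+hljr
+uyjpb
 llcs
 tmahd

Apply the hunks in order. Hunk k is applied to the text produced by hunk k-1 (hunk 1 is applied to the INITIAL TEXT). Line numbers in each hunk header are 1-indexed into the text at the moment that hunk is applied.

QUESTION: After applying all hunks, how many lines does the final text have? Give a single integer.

Answer: 10

Derivation:
Hunk 1: at line 1 remove [lmluo,sdq,kyny] add [yzlkb] -> 9 lines: rcpsd ijyx yzlkb hmpm aabl pussx ymhb tmahd ozxgg
Hunk 2: at line 6 remove [ymhb] add [llcs] -> 9 lines: rcpsd ijyx yzlkb hmpm aabl pussx llcs tmahd ozxgg
Hunk 3: at line 2 remove [hmpm] add [bbviy] -> 9 lines: rcpsd ijyx yzlkb bbviy aabl pussx llcs tmahd ozxgg
Hunk 4: at line 1 remove [yzlkb,bbviy] add [jpgu] -> 8 lines: rcpsd ijyx jpgu aabl pussx llcs tmahd ozxgg
Hunk 5: at line 3 remove [pussx] add [zug,ubfql] -> 9 lines: rcpsd ijyx jpgu aabl zug ubfql llcs tmahd ozxgg
Hunk 6: at line 4 remove [ubfql] add [hljr,uyjpb] -> 10 lines: rcpsd ijyx jpgu aabl zug hljr uyjpb llcs tmahd ozxgg
Final line count: 10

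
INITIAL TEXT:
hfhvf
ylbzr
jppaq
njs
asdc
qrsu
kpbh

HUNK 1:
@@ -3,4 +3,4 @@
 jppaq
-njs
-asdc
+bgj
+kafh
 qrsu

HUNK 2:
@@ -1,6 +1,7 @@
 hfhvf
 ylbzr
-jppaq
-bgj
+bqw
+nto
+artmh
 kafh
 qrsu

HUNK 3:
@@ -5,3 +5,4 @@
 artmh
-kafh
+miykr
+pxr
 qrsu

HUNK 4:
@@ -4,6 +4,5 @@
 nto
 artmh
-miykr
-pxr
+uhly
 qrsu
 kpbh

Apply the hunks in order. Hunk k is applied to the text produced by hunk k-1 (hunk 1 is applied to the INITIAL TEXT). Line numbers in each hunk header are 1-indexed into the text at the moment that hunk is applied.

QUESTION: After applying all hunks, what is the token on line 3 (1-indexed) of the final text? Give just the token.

Hunk 1: at line 3 remove [njs,asdc] add [bgj,kafh] -> 7 lines: hfhvf ylbzr jppaq bgj kafh qrsu kpbh
Hunk 2: at line 1 remove [jppaq,bgj] add [bqw,nto,artmh] -> 8 lines: hfhvf ylbzr bqw nto artmh kafh qrsu kpbh
Hunk 3: at line 5 remove [kafh] add [miykr,pxr] -> 9 lines: hfhvf ylbzr bqw nto artmh miykr pxr qrsu kpbh
Hunk 4: at line 4 remove [miykr,pxr] add [uhly] -> 8 lines: hfhvf ylbzr bqw nto artmh uhly qrsu kpbh
Final line 3: bqw

Answer: bqw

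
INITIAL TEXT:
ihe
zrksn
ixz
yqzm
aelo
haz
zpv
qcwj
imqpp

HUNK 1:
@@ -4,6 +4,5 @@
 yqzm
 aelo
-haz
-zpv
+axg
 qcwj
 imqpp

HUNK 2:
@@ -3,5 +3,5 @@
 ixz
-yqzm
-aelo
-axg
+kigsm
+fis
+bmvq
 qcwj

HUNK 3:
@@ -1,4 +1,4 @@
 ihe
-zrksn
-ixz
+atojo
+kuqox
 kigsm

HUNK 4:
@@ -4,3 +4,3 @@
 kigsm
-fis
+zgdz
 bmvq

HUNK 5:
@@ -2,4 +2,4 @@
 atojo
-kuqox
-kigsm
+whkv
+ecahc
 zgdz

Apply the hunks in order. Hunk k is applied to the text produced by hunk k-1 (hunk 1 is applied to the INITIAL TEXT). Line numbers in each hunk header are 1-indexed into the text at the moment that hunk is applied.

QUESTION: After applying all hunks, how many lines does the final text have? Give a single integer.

Hunk 1: at line 4 remove [haz,zpv] add [axg] -> 8 lines: ihe zrksn ixz yqzm aelo axg qcwj imqpp
Hunk 2: at line 3 remove [yqzm,aelo,axg] add [kigsm,fis,bmvq] -> 8 lines: ihe zrksn ixz kigsm fis bmvq qcwj imqpp
Hunk 3: at line 1 remove [zrksn,ixz] add [atojo,kuqox] -> 8 lines: ihe atojo kuqox kigsm fis bmvq qcwj imqpp
Hunk 4: at line 4 remove [fis] add [zgdz] -> 8 lines: ihe atojo kuqox kigsm zgdz bmvq qcwj imqpp
Hunk 5: at line 2 remove [kuqox,kigsm] add [whkv,ecahc] -> 8 lines: ihe atojo whkv ecahc zgdz bmvq qcwj imqpp
Final line count: 8

Answer: 8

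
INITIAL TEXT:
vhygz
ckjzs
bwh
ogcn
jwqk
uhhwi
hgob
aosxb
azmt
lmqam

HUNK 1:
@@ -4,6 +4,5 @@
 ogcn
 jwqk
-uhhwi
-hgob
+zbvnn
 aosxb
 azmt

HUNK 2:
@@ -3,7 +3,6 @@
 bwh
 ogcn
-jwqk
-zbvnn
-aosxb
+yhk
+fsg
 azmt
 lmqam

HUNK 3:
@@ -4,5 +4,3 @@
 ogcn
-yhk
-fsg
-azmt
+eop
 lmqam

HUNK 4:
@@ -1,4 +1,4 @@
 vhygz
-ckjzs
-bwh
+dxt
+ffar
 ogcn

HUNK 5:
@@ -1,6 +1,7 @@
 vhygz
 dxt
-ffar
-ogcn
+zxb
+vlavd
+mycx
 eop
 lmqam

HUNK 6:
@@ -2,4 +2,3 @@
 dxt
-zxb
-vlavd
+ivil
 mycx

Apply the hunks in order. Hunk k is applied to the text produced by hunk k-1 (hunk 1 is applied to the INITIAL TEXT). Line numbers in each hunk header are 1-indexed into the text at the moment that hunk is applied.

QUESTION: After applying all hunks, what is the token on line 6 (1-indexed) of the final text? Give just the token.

Answer: lmqam

Derivation:
Hunk 1: at line 4 remove [uhhwi,hgob] add [zbvnn] -> 9 lines: vhygz ckjzs bwh ogcn jwqk zbvnn aosxb azmt lmqam
Hunk 2: at line 3 remove [jwqk,zbvnn,aosxb] add [yhk,fsg] -> 8 lines: vhygz ckjzs bwh ogcn yhk fsg azmt lmqam
Hunk 3: at line 4 remove [yhk,fsg,azmt] add [eop] -> 6 lines: vhygz ckjzs bwh ogcn eop lmqam
Hunk 4: at line 1 remove [ckjzs,bwh] add [dxt,ffar] -> 6 lines: vhygz dxt ffar ogcn eop lmqam
Hunk 5: at line 1 remove [ffar,ogcn] add [zxb,vlavd,mycx] -> 7 lines: vhygz dxt zxb vlavd mycx eop lmqam
Hunk 6: at line 2 remove [zxb,vlavd] add [ivil] -> 6 lines: vhygz dxt ivil mycx eop lmqam
Final line 6: lmqam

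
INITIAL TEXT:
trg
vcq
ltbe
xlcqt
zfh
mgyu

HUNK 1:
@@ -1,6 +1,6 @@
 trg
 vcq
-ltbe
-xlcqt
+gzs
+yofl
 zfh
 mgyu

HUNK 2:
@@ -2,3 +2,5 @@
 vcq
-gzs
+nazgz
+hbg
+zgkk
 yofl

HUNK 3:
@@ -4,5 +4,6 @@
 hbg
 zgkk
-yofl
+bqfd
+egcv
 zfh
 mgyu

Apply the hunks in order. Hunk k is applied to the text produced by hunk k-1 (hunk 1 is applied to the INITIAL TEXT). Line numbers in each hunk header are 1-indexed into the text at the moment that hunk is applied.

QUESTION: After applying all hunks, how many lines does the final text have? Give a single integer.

Hunk 1: at line 1 remove [ltbe,xlcqt] add [gzs,yofl] -> 6 lines: trg vcq gzs yofl zfh mgyu
Hunk 2: at line 2 remove [gzs] add [nazgz,hbg,zgkk] -> 8 lines: trg vcq nazgz hbg zgkk yofl zfh mgyu
Hunk 3: at line 4 remove [yofl] add [bqfd,egcv] -> 9 lines: trg vcq nazgz hbg zgkk bqfd egcv zfh mgyu
Final line count: 9

Answer: 9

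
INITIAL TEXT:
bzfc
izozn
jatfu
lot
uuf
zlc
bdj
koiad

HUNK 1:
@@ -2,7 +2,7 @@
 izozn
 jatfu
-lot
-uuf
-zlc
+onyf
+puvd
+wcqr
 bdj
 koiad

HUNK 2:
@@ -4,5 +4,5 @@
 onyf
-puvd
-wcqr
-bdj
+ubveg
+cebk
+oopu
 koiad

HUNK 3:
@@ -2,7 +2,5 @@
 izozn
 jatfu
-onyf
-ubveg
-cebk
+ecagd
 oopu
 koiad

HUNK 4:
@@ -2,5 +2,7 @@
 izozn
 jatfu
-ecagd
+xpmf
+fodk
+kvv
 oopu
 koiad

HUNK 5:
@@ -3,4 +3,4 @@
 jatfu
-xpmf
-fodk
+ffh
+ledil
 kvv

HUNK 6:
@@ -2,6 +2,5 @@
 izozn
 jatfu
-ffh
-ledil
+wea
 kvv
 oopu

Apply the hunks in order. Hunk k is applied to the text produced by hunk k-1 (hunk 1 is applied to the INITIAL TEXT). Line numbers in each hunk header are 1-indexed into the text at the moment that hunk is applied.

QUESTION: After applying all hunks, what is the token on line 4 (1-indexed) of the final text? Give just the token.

Answer: wea

Derivation:
Hunk 1: at line 2 remove [lot,uuf,zlc] add [onyf,puvd,wcqr] -> 8 lines: bzfc izozn jatfu onyf puvd wcqr bdj koiad
Hunk 2: at line 4 remove [puvd,wcqr,bdj] add [ubveg,cebk,oopu] -> 8 lines: bzfc izozn jatfu onyf ubveg cebk oopu koiad
Hunk 3: at line 2 remove [onyf,ubveg,cebk] add [ecagd] -> 6 lines: bzfc izozn jatfu ecagd oopu koiad
Hunk 4: at line 2 remove [ecagd] add [xpmf,fodk,kvv] -> 8 lines: bzfc izozn jatfu xpmf fodk kvv oopu koiad
Hunk 5: at line 3 remove [xpmf,fodk] add [ffh,ledil] -> 8 lines: bzfc izozn jatfu ffh ledil kvv oopu koiad
Hunk 6: at line 2 remove [ffh,ledil] add [wea] -> 7 lines: bzfc izozn jatfu wea kvv oopu koiad
Final line 4: wea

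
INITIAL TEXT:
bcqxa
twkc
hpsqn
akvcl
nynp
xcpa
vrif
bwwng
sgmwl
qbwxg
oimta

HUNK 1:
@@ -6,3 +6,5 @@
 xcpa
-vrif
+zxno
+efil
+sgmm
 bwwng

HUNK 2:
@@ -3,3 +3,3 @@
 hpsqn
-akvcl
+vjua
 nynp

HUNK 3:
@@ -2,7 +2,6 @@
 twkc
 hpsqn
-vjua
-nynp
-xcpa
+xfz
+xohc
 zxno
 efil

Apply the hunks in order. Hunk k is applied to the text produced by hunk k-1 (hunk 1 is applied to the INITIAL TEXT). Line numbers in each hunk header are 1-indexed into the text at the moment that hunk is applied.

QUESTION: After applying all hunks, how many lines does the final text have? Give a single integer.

Answer: 12

Derivation:
Hunk 1: at line 6 remove [vrif] add [zxno,efil,sgmm] -> 13 lines: bcqxa twkc hpsqn akvcl nynp xcpa zxno efil sgmm bwwng sgmwl qbwxg oimta
Hunk 2: at line 3 remove [akvcl] add [vjua] -> 13 lines: bcqxa twkc hpsqn vjua nynp xcpa zxno efil sgmm bwwng sgmwl qbwxg oimta
Hunk 3: at line 2 remove [vjua,nynp,xcpa] add [xfz,xohc] -> 12 lines: bcqxa twkc hpsqn xfz xohc zxno efil sgmm bwwng sgmwl qbwxg oimta
Final line count: 12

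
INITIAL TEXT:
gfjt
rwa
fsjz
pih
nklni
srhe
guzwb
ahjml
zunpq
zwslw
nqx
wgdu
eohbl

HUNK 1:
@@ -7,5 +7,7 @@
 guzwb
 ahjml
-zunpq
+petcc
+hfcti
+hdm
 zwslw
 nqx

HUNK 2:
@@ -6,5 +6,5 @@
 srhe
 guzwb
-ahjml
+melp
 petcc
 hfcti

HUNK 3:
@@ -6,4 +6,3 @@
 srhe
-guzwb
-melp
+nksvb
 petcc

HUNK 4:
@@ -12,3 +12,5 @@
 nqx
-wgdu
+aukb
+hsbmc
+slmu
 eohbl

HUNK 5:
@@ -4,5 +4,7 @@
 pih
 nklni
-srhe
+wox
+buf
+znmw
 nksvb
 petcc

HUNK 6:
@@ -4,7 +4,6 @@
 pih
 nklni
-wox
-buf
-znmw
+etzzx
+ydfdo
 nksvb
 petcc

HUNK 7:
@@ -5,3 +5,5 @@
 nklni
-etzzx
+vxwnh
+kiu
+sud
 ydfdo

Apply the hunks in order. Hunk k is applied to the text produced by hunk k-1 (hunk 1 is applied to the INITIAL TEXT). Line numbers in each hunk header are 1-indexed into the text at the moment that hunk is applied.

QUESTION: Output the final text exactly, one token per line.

Answer: gfjt
rwa
fsjz
pih
nklni
vxwnh
kiu
sud
ydfdo
nksvb
petcc
hfcti
hdm
zwslw
nqx
aukb
hsbmc
slmu
eohbl

Derivation:
Hunk 1: at line 7 remove [zunpq] add [petcc,hfcti,hdm] -> 15 lines: gfjt rwa fsjz pih nklni srhe guzwb ahjml petcc hfcti hdm zwslw nqx wgdu eohbl
Hunk 2: at line 6 remove [ahjml] add [melp] -> 15 lines: gfjt rwa fsjz pih nklni srhe guzwb melp petcc hfcti hdm zwslw nqx wgdu eohbl
Hunk 3: at line 6 remove [guzwb,melp] add [nksvb] -> 14 lines: gfjt rwa fsjz pih nklni srhe nksvb petcc hfcti hdm zwslw nqx wgdu eohbl
Hunk 4: at line 12 remove [wgdu] add [aukb,hsbmc,slmu] -> 16 lines: gfjt rwa fsjz pih nklni srhe nksvb petcc hfcti hdm zwslw nqx aukb hsbmc slmu eohbl
Hunk 5: at line 4 remove [srhe] add [wox,buf,znmw] -> 18 lines: gfjt rwa fsjz pih nklni wox buf znmw nksvb petcc hfcti hdm zwslw nqx aukb hsbmc slmu eohbl
Hunk 6: at line 4 remove [wox,buf,znmw] add [etzzx,ydfdo] -> 17 lines: gfjt rwa fsjz pih nklni etzzx ydfdo nksvb petcc hfcti hdm zwslw nqx aukb hsbmc slmu eohbl
Hunk 7: at line 5 remove [etzzx] add [vxwnh,kiu,sud] -> 19 lines: gfjt rwa fsjz pih nklni vxwnh kiu sud ydfdo nksvb petcc hfcti hdm zwslw nqx aukb hsbmc slmu eohbl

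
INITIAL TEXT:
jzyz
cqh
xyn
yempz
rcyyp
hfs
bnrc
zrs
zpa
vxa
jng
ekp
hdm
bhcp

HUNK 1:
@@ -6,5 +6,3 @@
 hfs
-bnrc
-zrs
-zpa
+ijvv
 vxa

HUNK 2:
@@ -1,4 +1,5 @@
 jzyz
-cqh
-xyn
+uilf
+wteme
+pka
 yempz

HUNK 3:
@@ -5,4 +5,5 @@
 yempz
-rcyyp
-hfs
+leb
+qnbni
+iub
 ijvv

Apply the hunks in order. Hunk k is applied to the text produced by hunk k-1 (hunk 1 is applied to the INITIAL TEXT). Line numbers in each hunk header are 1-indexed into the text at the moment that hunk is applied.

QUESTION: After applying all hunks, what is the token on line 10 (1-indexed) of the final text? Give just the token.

Hunk 1: at line 6 remove [bnrc,zrs,zpa] add [ijvv] -> 12 lines: jzyz cqh xyn yempz rcyyp hfs ijvv vxa jng ekp hdm bhcp
Hunk 2: at line 1 remove [cqh,xyn] add [uilf,wteme,pka] -> 13 lines: jzyz uilf wteme pka yempz rcyyp hfs ijvv vxa jng ekp hdm bhcp
Hunk 3: at line 5 remove [rcyyp,hfs] add [leb,qnbni,iub] -> 14 lines: jzyz uilf wteme pka yempz leb qnbni iub ijvv vxa jng ekp hdm bhcp
Final line 10: vxa

Answer: vxa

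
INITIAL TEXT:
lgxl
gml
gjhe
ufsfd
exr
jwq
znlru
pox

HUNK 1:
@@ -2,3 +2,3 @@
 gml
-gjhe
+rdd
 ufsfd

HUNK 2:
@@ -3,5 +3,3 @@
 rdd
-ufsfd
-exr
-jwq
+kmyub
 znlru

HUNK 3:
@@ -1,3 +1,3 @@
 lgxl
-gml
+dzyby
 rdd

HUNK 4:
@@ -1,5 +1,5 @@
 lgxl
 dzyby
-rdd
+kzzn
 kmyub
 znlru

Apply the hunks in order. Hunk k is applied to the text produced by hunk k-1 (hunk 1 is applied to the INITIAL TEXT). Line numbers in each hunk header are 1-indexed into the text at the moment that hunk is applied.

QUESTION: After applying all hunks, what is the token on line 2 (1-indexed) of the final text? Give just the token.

Answer: dzyby

Derivation:
Hunk 1: at line 2 remove [gjhe] add [rdd] -> 8 lines: lgxl gml rdd ufsfd exr jwq znlru pox
Hunk 2: at line 3 remove [ufsfd,exr,jwq] add [kmyub] -> 6 lines: lgxl gml rdd kmyub znlru pox
Hunk 3: at line 1 remove [gml] add [dzyby] -> 6 lines: lgxl dzyby rdd kmyub znlru pox
Hunk 4: at line 1 remove [rdd] add [kzzn] -> 6 lines: lgxl dzyby kzzn kmyub znlru pox
Final line 2: dzyby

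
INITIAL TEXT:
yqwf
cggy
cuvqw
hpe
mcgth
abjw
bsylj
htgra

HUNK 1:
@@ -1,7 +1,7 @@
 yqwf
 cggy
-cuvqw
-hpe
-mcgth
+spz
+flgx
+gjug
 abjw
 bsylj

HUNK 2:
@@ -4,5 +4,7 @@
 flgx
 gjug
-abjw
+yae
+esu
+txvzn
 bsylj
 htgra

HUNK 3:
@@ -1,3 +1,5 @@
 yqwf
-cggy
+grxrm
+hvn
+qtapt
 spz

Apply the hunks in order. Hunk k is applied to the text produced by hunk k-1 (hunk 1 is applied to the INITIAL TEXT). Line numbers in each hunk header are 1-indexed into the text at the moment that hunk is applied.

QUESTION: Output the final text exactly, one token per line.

Answer: yqwf
grxrm
hvn
qtapt
spz
flgx
gjug
yae
esu
txvzn
bsylj
htgra

Derivation:
Hunk 1: at line 1 remove [cuvqw,hpe,mcgth] add [spz,flgx,gjug] -> 8 lines: yqwf cggy spz flgx gjug abjw bsylj htgra
Hunk 2: at line 4 remove [abjw] add [yae,esu,txvzn] -> 10 lines: yqwf cggy spz flgx gjug yae esu txvzn bsylj htgra
Hunk 3: at line 1 remove [cggy] add [grxrm,hvn,qtapt] -> 12 lines: yqwf grxrm hvn qtapt spz flgx gjug yae esu txvzn bsylj htgra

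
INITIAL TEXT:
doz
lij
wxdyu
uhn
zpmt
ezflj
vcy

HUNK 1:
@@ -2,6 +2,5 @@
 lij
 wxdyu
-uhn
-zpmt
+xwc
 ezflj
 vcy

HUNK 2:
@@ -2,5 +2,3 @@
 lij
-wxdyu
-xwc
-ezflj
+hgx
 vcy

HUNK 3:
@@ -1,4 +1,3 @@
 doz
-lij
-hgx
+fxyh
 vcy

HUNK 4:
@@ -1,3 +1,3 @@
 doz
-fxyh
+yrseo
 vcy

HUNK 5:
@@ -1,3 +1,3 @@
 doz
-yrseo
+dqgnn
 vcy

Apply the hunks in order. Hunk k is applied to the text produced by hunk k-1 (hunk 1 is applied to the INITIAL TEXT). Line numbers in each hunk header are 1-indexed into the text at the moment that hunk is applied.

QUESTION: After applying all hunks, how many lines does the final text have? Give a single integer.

Answer: 3

Derivation:
Hunk 1: at line 2 remove [uhn,zpmt] add [xwc] -> 6 lines: doz lij wxdyu xwc ezflj vcy
Hunk 2: at line 2 remove [wxdyu,xwc,ezflj] add [hgx] -> 4 lines: doz lij hgx vcy
Hunk 3: at line 1 remove [lij,hgx] add [fxyh] -> 3 lines: doz fxyh vcy
Hunk 4: at line 1 remove [fxyh] add [yrseo] -> 3 lines: doz yrseo vcy
Hunk 5: at line 1 remove [yrseo] add [dqgnn] -> 3 lines: doz dqgnn vcy
Final line count: 3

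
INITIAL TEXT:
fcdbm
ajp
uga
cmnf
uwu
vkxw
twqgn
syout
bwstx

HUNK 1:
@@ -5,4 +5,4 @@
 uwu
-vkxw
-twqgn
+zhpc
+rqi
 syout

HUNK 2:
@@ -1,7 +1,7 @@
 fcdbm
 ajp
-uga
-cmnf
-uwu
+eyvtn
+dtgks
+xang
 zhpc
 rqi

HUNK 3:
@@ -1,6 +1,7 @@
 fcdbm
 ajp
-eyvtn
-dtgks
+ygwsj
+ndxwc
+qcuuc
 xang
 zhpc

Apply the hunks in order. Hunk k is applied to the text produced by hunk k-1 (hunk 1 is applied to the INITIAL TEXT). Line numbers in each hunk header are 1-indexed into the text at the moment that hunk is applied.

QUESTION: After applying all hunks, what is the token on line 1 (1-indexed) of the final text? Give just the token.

Answer: fcdbm

Derivation:
Hunk 1: at line 5 remove [vkxw,twqgn] add [zhpc,rqi] -> 9 lines: fcdbm ajp uga cmnf uwu zhpc rqi syout bwstx
Hunk 2: at line 1 remove [uga,cmnf,uwu] add [eyvtn,dtgks,xang] -> 9 lines: fcdbm ajp eyvtn dtgks xang zhpc rqi syout bwstx
Hunk 3: at line 1 remove [eyvtn,dtgks] add [ygwsj,ndxwc,qcuuc] -> 10 lines: fcdbm ajp ygwsj ndxwc qcuuc xang zhpc rqi syout bwstx
Final line 1: fcdbm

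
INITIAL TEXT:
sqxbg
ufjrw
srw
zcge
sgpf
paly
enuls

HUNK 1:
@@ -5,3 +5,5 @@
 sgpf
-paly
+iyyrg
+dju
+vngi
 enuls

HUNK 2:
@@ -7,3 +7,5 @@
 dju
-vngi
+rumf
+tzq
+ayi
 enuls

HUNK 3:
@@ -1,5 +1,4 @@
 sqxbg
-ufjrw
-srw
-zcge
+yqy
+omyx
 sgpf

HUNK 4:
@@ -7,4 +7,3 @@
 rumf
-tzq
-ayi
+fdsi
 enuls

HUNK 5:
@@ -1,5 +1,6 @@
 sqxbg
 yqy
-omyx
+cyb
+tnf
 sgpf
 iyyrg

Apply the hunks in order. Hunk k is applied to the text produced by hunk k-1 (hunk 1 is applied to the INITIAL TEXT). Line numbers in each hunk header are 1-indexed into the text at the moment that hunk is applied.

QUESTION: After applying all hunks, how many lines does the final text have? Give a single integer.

Answer: 10

Derivation:
Hunk 1: at line 5 remove [paly] add [iyyrg,dju,vngi] -> 9 lines: sqxbg ufjrw srw zcge sgpf iyyrg dju vngi enuls
Hunk 2: at line 7 remove [vngi] add [rumf,tzq,ayi] -> 11 lines: sqxbg ufjrw srw zcge sgpf iyyrg dju rumf tzq ayi enuls
Hunk 3: at line 1 remove [ufjrw,srw,zcge] add [yqy,omyx] -> 10 lines: sqxbg yqy omyx sgpf iyyrg dju rumf tzq ayi enuls
Hunk 4: at line 7 remove [tzq,ayi] add [fdsi] -> 9 lines: sqxbg yqy omyx sgpf iyyrg dju rumf fdsi enuls
Hunk 5: at line 1 remove [omyx] add [cyb,tnf] -> 10 lines: sqxbg yqy cyb tnf sgpf iyyrg dju rumf fdsi enuls
Final line count: 10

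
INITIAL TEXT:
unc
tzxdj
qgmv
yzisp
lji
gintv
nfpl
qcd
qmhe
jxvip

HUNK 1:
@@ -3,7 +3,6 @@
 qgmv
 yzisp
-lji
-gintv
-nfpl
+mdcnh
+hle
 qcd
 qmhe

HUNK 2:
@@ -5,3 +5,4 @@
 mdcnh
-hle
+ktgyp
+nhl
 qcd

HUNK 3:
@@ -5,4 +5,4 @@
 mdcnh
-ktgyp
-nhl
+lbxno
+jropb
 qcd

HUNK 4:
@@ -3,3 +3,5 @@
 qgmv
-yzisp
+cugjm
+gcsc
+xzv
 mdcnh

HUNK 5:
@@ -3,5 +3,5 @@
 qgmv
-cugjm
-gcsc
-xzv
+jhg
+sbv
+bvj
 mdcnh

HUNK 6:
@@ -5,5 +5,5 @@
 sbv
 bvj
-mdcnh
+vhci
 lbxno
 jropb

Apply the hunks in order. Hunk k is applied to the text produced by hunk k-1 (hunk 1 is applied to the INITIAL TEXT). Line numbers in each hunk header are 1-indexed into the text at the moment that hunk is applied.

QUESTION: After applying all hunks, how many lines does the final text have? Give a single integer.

Hunk 1: at line 3 remove [lji,gintv,nfpl] add [mdcnh,hle] -> 9 lines: unc tzxdj qgmv yzisp mdcnh hle qcd qmhe jxvip
Hunk 2: at line 5 remove [hle] add [ktgyp,nhl] -> 10 lines: unc tzxdj qgmv yzisp mdcnh ktgyp nhl qcd qmhe jxvip
Hunk 3: at line 5 remove [ktgyp,nhl] add [lbxno,jropb] -> 10 lines: unc tzxdj qgmv yzisp mdcnh lbxno jropb qcd qmhe jxvip
Hunk 4: at line 3 remove [yzisp] add [cugjm,gcsc,xzv] -> 12 lines: unc tzxdj qgmv cugjm gcsc xzv mdcnh lbxno jropb qcd qmhe jxvip
Hunk 5: at line 3 remove [cugjm,gcsc,xzv] add [jhg,sbv,bvj] -> 12 lines: unc tzxdj qgmv jhg sbv bvj mdcnh lbxno jropb qcd qmhe jxvip
Hunk 6: at line 5 remove [mdcnh] add [vhci] -> 12 lines: unc tzxdj qgmv jhg sbv bvj vhci lbxno jropb qcd qmhe jxvip
Final line count: 12

Answer: 12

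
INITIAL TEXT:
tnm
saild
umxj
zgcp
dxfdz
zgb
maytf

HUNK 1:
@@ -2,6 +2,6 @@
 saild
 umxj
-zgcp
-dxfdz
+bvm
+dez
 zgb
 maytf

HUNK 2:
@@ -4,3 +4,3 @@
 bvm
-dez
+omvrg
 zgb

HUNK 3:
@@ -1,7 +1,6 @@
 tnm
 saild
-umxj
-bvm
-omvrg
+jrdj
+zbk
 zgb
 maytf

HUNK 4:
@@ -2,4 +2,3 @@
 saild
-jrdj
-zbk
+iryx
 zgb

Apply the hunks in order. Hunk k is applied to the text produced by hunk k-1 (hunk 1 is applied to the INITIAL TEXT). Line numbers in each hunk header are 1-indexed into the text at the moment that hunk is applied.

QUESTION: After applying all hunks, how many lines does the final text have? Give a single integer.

Hunk 1: at line 2 remove [zgcp,dxfdz] add [bvm,dez] -> 7 lines: tnm saild umxj bvm dez zgb maytf
Hunk 2: at line 4 remove [dez] add [omvrg] -> 7 lines: tnm saild umxj bvm omvrg zgb maytf
Hunk 3: at line 1 remove [umxj,bvm,omvrg] add [jrdj,zbk] -> 6 lines: tnm saild jrdj zbk zgb maytf
Hunk 4: at line 2 remove [jrdj,zbk] add [iryx] -> 5 lines: tnm saild iryx zgb maytf
Final line count: 5

Answer: 5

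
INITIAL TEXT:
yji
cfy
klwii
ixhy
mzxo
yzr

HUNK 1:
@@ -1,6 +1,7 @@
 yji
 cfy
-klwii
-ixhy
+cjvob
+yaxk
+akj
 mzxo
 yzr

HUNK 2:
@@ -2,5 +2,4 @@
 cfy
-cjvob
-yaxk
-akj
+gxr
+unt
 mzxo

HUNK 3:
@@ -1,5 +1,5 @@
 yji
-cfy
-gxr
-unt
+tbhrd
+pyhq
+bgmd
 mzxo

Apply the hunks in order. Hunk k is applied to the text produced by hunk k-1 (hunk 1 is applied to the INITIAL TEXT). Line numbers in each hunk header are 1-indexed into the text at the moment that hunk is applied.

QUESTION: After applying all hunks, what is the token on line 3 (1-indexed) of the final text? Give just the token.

Answer: pyhq

Derivation:
Hunk 1: at line 1 remove [klwii,ixhy] add [cjvob,yaxk,akj] -> 7 lines: yji cfy cjvob yaxk akj mzxo yzr
Hunk 2: at line 2 remove [cjvob,yaxk,akj] add [gxr,unt] -> 6 lines: yji cfy gxr unt mzxo yzr
Hunk 3: at line 1 remove [cfy,gxr,unt] add [tbhrd,pyhq,bgmd] -> 6 lines: yji tbhrd pyhq bgmd mzxo yzr
Final line 3: pyhq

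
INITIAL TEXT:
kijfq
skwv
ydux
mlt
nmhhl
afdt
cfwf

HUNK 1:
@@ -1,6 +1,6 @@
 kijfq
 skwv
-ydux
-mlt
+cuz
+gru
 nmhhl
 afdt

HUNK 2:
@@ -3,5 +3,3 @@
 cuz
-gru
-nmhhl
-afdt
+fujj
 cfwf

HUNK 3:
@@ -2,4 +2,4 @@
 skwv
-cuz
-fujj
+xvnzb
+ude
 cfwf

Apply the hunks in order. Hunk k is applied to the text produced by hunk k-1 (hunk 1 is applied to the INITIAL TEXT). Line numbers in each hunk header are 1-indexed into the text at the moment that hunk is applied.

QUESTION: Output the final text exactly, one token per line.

Hunk 1: at line 1 remove [ydux,mlt] add [cuz,gru] -> 7 lines: kijfq skwv cuz gru nmhhl afdt cfwf
Hunk 2: at line 3 remove [gru,nmhhl,afdt] add [fujj] -> 5 lines: kijfq skwv cuz fujj cfwf
Hunk 3: at line 2 remove [cuz,fujj] add [xvnzb,ude] -> 5 lines: kijfq skwv xvnzb ude cfwf

Answer: kijfq
skwv
xvnzb
ude
cfwf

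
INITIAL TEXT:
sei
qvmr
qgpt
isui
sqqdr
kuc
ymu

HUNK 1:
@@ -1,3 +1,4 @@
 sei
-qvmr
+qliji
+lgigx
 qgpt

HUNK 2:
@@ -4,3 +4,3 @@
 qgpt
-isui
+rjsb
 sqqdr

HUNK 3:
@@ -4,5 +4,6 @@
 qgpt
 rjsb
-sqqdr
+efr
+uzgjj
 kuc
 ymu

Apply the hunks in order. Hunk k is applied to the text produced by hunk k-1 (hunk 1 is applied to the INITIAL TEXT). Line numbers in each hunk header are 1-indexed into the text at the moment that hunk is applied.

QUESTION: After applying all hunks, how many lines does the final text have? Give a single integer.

Answer: 9

Derivation:
Hunk 1: at line 1 remove [qvmr] add [qliji,lgigx] -> 8 lines: sei qliji lgigx qgpt isui sqqdr kuc ymu
Hunk 2: at line 4 remove [isui] add [rjsb] -> 8 lines: sei qliji lgigx qgpt rjsb sqqdr kuc ymu
Hunk 3: at line 4 remove [sqqdr] add [efr,uzgjj] -> 9 lines: sei qliji lgigx qgpt rjsb efr uzgjj kuc ymu
Final line count: 9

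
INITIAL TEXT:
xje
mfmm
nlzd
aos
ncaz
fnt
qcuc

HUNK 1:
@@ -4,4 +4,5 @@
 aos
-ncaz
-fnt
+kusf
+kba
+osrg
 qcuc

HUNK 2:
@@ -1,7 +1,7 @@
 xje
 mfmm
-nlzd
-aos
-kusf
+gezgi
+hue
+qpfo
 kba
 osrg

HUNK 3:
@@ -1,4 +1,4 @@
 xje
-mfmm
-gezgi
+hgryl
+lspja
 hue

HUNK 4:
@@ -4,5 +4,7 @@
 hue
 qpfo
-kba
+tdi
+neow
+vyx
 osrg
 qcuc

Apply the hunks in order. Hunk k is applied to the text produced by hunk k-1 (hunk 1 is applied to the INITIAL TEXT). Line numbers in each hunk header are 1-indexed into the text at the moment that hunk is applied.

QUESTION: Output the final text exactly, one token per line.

Answer: xje
hgryl
lspja
hue
qpfo
tdi
neow
vyx
osrg
qcuc

Derivation:
Hunk 1: at line 4 remove [ncaz,fnt] add [kusf,kba,osrg] -> 8 lines: xje mfmm nlzd aos kusf kba osrg qcuc
Hunk 2: at line 1 remove [nlzd,aos,kusf] add [gezgi,hue,qpfo] -> 8 lines: xje mfmm gezgi hue qpfo kba osrg qcuc
Hunk 3: at line 1 remove [mfmm,gezgi] add [hgryl,lspja] -> 8 lines: xje hgryl lspja hue qpfo kba osrg qcuc
Hunk 4: at line 4 remove [kba] add [tdi,neow,vyx] -> 10 lines: xje hgryl lspja hue qpfo tdi neow vyx osrg qcuc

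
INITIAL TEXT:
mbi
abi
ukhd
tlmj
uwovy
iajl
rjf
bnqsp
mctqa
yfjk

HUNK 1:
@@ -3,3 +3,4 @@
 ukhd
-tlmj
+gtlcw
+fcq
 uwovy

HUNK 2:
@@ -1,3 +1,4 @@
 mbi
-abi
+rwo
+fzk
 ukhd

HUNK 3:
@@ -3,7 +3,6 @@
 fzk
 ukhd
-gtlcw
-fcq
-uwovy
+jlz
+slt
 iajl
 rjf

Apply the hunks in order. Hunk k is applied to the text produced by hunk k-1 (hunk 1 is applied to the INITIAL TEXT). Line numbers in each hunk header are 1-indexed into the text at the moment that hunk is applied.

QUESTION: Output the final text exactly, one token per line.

Hunk 1: at line 3 remove [tlmj] add [gtlcw,fcq] -> 11 lines: mbi abi ukhd gtlcw fcq uwovy iajl rjf bnqsp mctqa yfjk
Hunk 2: at line 1 remove [abi] add [rwo,fzk] -> 12 lines: mbi rwo fzk ukhd gtlcw fcq uwovy iajl rjf bnqsp mctqa yfjk
Hunk 3: at line 3 remove [gtlcw,fcq,uwovy] add [jlz,slt] -> 11 lines: mbi rwo fzk ukhd jlz slt iajl rjf bnqsp mctqa yfjk

Answer: mbi
rwo
fzk
ukhd
jlz
slt
iajl
rjf
bnqsp
mctqa
yfjk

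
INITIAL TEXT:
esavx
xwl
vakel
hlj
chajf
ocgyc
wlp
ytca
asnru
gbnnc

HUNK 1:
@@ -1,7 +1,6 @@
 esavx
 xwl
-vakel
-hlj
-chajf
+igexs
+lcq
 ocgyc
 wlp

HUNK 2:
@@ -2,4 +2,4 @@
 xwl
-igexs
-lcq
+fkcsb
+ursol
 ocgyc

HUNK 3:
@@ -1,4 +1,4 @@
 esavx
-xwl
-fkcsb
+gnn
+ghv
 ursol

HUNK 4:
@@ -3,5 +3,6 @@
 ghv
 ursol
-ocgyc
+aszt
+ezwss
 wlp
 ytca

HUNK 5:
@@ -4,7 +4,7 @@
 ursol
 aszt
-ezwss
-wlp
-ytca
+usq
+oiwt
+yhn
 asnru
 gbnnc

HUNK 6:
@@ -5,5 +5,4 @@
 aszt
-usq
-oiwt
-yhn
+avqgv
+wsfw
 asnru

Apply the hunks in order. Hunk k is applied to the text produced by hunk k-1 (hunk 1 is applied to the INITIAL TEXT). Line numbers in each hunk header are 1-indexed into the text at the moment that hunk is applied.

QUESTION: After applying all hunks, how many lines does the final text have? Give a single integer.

Hunk 1: at line 1 remove [vakel,hlj,chajf] add [igexs,lcq] -> 9 lines: esavx xwl igexs lcq ocgyc wlp ytca asnru gbnnc
Hunk 2: at line 2 remove [igexs,lcq] add [fkcsb,ursol] -> 9 lines: esavx xwl fkcsb ursol ocgyc wlp ytca asnru gbnnc
Hunk 3: at line 1 remove [xwl,fkcsb] add [gnn,ghv] -> 9 lines: esavx gnn ghv ursol ocgyc wlp ytca asnru gbnnc
Hunk 4: at line 3 remove [ocgyc] add [aszt,ezwss] -> 10 lines: esavx gnn ghv ursol aszt ezwss wlp ytca asnru gbnnc
Hunk 5: at line 4 remove [ezwss,wlp,ytca] add [usq,oiwt,yhn] -> 10 lines: esavx gnn ghv ursol aszt usq oiwt yhn asnru gbnnc
Hunk 6: at line 5 remove [usq,oiwt,yhn] add [avqgv,wsfw] -> 9 lines: esavx gnn ghv ursol aszt avqgv wsfw asnru gbnnc
Final line count: 9

Answer: 9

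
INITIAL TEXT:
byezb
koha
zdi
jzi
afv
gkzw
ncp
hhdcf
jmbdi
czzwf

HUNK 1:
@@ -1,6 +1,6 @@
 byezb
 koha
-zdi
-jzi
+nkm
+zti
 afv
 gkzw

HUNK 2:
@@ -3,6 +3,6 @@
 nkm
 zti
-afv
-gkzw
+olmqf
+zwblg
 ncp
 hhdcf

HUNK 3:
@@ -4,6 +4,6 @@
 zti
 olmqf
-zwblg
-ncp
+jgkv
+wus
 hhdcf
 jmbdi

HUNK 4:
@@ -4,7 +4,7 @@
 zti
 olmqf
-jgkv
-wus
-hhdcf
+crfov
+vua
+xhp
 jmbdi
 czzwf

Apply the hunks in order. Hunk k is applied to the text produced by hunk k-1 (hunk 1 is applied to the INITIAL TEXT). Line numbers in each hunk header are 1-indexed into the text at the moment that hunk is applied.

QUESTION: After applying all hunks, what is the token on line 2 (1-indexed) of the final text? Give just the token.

Hunk 1: at line 1 remove [zdi,jzi] add [nkm,zti] -> 10 lines: byezb koha nkm zti afv gkzw ncp hhdcf jmbdi czzwf
Hunk 2: at line 3 remove [afv,gkzw] add [olmqf,zwblg] -> 10 lines: byezb koha nkm zti olmqf zwblg ncp hhdcf jmbdi czzwf
Hunk 3: at line 4 remove [zwblg,ncp] add [jgkv,wus] -> 10 lines: byezb koha nkm zti olmqf jgkv wus hhdcf jmbdi czzwf
Hunk 4: at line 4 remove [jgkv,wus,hhdcf] add [crfov,vua,xhp] -> 10 lines: byezb koha nkm zti olmqf crfov vua xhp jmbdi czzwf
Final line 2: koha

Answer: koha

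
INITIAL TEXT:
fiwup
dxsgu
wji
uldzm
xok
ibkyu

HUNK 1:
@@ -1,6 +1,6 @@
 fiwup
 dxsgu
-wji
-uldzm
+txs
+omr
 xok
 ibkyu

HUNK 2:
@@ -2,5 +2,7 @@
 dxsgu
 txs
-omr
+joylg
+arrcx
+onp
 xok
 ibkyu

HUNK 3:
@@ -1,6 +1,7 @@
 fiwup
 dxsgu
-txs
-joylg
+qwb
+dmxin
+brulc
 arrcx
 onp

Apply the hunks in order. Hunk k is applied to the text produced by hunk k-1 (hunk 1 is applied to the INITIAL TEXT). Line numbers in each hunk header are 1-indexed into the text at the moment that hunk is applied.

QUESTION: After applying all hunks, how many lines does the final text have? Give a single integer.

Hunk 1: at line 1 remove [wji,uldzm] add [txs,omr] -> 6 lines: fiwup dxsgu txs omr xok ibkyu
Hunk 2: at line 2 remove [omr] add [joylg,arrcx,onp] -> 8 lines: fiwup dxsgu txs joylg arrcx onp xok ibkyu
Hunk 3: at line 1 remove [txs,joylg] add [qwb,dmxin,brulc] -> 9 lines: fiwup dxsgu qwb dmxin brulc arrcx onp xok ibkyu
Final line count: 9

Answer: 9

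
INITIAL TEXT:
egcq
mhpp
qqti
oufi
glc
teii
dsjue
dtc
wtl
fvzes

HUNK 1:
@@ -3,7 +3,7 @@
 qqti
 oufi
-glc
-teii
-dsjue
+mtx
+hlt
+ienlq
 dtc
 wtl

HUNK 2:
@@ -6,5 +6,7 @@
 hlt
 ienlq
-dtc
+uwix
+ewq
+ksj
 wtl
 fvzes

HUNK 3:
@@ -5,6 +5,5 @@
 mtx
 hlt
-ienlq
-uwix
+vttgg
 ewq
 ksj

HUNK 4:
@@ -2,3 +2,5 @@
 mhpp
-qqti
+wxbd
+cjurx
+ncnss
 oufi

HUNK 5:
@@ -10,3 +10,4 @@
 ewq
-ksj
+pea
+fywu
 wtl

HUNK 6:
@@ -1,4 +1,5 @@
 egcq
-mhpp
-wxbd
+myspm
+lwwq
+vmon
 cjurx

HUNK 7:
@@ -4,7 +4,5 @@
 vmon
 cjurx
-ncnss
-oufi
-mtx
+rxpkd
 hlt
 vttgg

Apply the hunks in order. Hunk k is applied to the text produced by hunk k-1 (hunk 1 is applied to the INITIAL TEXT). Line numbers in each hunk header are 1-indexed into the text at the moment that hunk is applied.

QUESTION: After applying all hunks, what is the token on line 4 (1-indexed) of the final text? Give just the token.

Answer: vmon

Derivation:
Hunk 1: at line 3 remove [glc,teii,dsjue] add [mtx,hlt,ienlq] -> 10 lines: egcq mhpp qqti oufi mtx hlt ienlq dtc wtl fvzes
Hunk 2: at line 6 remove [dtc] add [uwix,ewq,ksj] -> 12 lines: egcq mhpp qqti oufi mtx hlt ienlq uwix ewq ksj wtl fvzes
Hunk 3: at line 5 remove [ienlq,uwix] add [vttgg] -> 11 lines: egcq mhpp qqti oufi mtx hlt vttgg ewq ksj wtl fvzes
Hunk 4: at line 2 remove [qqti] add [wxbd,cjurx,ncnss] -> 13 lines: egcq mhpp wxbd cjurx ncnss oufi mtx hlt vttgg ewq ksj wtl fvzes
Hunk 5: at line 10 remove [ksj] add [pea,fywu] -> 14 lines: egcq mhpp wxbd cjurx ncnss oufi mtx hlt vttgg ewq pea fywu wtl fvzes
Hunk 6: at line 1 remove [mhpp,wxbd] add [myspm,lwwq,vmon] -> 15 lines: egcq myspm lwwq vmon cjurx ncnss oufi mtx hlt vttgg ewq pea fywu wtl fvzes
Hunk 7: at line 4 remove [ncnss,oufi,mtx] add [rxpkd] -> 13 lines: egcq myspm lwwq vmon cjurx rxpkd hlt vttgg ewq pea fywu wtl fvzes
Final line 4: vmon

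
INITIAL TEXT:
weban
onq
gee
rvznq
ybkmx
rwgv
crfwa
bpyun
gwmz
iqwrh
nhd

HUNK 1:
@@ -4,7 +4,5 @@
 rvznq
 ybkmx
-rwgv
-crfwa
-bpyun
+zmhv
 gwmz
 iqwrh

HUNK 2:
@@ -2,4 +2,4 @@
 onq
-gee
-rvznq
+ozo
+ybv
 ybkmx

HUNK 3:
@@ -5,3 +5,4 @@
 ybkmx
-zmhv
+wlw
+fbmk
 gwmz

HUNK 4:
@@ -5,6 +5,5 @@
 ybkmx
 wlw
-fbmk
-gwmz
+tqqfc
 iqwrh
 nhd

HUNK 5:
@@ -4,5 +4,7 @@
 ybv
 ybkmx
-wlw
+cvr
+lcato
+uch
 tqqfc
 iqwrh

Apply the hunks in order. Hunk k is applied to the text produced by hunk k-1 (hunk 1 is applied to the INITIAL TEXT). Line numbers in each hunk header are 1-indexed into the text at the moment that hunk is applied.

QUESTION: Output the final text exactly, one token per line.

Answer: weban
onq
ozo
ybv
ybkmx
cvr
lcato
uch
tqqfc
iqwrh
nhd

Derivation:
Hunk 1: at line 4 remove [rwgv,crfwa,bpyun] add [zmhv] -> 9 lines: weban onq gee rvznq ybkmx zmhv gwmz iqwrh nhd
Hunk 2: at line 2 remove [gee,rvznq] add [ozo,ybv] -> 9 lines: weban onq ozo ybv ybkmx zmhv gwmz iqwrh nhd
Hunk 3: at line 5 remove [zmhv] add [wlw,fbmk] -> 10 lines: weban onq ozo ybv ybkmx wlw fbmk gwmz iqwrh nhd
Hunk 4: at line 5 remove [fbmk,gwmz] add [tqqfc] -> 9 lines: weban onq ozo ybv ybkmx wlw tqqfc iqwrh nhd
Hunk 5: at line 4 remove [wlw] add [cvr,lcato,uch] -> 11 lines: weban onq ozo ybv ybkmx cvr lcato uch tqqfc iqwrh nhd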